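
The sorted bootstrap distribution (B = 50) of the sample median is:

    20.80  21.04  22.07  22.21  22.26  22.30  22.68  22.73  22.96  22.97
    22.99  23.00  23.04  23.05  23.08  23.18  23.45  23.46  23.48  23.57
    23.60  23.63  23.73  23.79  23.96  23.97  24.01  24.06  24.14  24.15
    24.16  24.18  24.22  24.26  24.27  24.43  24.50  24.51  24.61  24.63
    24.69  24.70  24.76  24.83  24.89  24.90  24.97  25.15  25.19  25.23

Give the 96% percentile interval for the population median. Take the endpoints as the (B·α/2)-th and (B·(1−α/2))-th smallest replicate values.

(20.80, 25.19)

α = 0.04; lower rank = 50 × 0.020 = 1; upper rank = 50 × 0.980 = 49.
The 1st smallest replicate is 20.80; the 49th is 25.19.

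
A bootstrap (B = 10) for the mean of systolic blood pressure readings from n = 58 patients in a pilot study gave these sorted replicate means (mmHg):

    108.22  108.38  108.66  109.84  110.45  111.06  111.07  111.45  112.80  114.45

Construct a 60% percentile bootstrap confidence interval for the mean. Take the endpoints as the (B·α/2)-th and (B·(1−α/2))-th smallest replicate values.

α = 0.40; lower rank = 10 × 0.200 = 2; upper rank = 10 × 0.800 = 8.
The 2nd smallest replicate is 108.38; the 8th is 111.45.

(108.38, 111.45)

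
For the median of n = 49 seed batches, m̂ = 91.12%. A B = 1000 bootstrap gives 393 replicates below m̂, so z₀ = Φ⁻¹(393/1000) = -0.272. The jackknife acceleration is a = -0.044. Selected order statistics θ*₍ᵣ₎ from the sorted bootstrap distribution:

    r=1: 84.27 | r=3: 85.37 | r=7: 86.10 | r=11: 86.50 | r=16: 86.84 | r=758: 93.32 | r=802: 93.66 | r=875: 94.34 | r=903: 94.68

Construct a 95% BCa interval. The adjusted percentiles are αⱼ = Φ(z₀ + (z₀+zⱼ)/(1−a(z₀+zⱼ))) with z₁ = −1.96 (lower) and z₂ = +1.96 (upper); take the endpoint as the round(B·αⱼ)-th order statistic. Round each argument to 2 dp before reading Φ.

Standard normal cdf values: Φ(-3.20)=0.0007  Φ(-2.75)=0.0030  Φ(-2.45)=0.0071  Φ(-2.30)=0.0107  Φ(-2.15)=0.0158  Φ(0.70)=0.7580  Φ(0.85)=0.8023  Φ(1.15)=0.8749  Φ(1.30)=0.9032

Lower: z₀ + z₁ = -0.272 + (-1.960) = -2.232; 1 − a(z₀+z₁) = 1 − (-0.044)(-2.232) = 0.9018; argument = -0.272 + (-2.232)/0.9018 = -2.7471 → -2.75.
α₁ = Φ(-2.75) = 0.0030; rank = round(1000 × 0.0030) = 3; θ*₍3₎ = 85.37.
Upper: z₀ + z₂ = 1.688; 1 − a(z₀+z₂) = 1.0743; argument = 1.2993 → 1.30; α₂ = 0.9032; rank = 903; θ*₍903₎ = 94.68.

(85.37, 94.68)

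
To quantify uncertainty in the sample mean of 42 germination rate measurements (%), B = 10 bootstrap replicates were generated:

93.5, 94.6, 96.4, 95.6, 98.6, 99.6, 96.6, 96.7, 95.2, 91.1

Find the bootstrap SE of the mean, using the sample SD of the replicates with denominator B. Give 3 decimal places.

SE* = 2.309

Bootstrap SE is the standard deviation of the 10 replicate means.
Mean of replicates: (93.5 + 94.6 + 96.4 + 95.6 + 98.6 + 99.6 + 96.6 + 96.7 + 95.2 + 91.1) / 10 = 957.9000 / 10 = 95.7900
Sum of squared deviations: (−2.2900)² + (−1.1900)² + (+0.6100)² + (−0.1900)² + (+2.8100)² + (+3.8100)² + (+0.8100)² + (+0.9100)² + (−0.5900)² + (−4.6900)² = 53.3090
Variance = 53.3090 / 10 = 5.3309
SE* = √5.3309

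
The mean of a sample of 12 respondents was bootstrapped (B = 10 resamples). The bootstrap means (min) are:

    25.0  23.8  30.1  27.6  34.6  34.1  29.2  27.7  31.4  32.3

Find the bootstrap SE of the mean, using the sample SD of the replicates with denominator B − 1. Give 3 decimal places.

SE* = 3.630

Bootstrap SE is the standard deviation of the 10 replicate means.
Mean of replicates: (25.0 + 23.8 + 30.1 + 27.6 + 34.6 + 34.1 + 29.2 + 27.7 + 31.4 + 32.3) / 10 = 295.8000 / 10 = 29.5800
Sum of squared deviations: (−4.5800)² + (−5.7800)² + (+0.5200)² + (−1.9800)² + (+5.0200)² + (+4.5200)² + (−0.3800)² + (−1.8800)² + (+1.8200)² + (+2.7200)² = 118.5960
Variance = 118.5960 / 9 = 13.1773
SE* = √13.1773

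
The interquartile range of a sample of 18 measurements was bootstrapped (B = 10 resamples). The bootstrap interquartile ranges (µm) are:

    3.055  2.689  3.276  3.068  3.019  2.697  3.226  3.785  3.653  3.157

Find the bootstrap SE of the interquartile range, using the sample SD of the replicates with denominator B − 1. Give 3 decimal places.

Bootstrap SE is the standard deviation of the 10 replicate interquartile ranges.
Mean of replicates: (3.055 + 2.689 + 3.276 + 3.068 + 3.019 + 2.697 + 3.226 + 3.785 + 3.653 + 3.157) / 10 = 31.6250 / 10 = 3.1625
Sum of squared deviations: (−0.1075)² + (−0.4735)² + (+0.1135)² + (−0.0945)² + (−0.1435)² + (−0.4655)² + (+0.0635)² + (+0.6225)² + (+0.4905)² + (−0.0055)² = 1.1270
Variance = 1.1270 / 9 = 0.1252
SE* = √0.1252

SE* = 0.354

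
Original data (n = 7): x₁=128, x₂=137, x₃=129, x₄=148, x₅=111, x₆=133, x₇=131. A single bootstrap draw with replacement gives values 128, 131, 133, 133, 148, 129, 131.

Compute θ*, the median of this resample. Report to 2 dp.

θ* = 131.00

Sorted: 128, 129, 131, 131, 133, 133, 148
Median = middle value = 131.00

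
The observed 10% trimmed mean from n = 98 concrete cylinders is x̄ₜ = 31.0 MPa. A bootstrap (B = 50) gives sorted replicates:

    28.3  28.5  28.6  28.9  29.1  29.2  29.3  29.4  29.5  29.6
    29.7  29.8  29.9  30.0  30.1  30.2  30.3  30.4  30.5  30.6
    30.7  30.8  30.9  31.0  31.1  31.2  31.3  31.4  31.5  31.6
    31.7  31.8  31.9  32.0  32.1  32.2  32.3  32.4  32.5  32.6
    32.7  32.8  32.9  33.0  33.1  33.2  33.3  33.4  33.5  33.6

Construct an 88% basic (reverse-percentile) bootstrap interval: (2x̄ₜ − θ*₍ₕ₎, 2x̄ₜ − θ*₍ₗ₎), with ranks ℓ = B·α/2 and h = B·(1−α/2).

(28.7, 33.4)

Percentile endpoints at ranks 3 and 47: θ*₍3₎ = 28.6, θ*₍47₎ = 33.3.
Basic interval reflects these around x̄ₜ:
  lower = 2 × 31.0 − 33.3 = 28.7
  upper = 2 × 31.0 − 28.6 = 33.4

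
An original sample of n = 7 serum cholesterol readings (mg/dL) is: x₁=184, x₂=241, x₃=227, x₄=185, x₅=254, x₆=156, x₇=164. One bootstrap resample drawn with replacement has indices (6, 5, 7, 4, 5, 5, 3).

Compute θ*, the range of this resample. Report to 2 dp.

Resample values: 156, 254, 164, 185, 254, 254, 227.
Range = 254 − 156 = 98.00

θ* = 98.00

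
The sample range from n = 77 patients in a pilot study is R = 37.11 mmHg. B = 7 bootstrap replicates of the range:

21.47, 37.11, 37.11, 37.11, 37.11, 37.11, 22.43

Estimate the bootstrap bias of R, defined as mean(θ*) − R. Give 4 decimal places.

bias = −4.3314

mean(θ*) = (21.47 + 37.11 + 37.11 + 37.11 + 37.11 + 37.11 + 22.43) / 7 = 32.77857
bias = 32.77857 − 37.11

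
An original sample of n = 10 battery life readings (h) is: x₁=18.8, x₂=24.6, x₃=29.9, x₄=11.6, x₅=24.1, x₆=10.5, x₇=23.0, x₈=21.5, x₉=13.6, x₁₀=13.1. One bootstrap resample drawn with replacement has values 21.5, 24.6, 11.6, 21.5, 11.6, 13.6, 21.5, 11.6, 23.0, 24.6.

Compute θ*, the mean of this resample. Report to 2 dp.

θ* = 18.51

Mean = (21.5 + 24.6 + 11.6 + 21.5 + 11.6 + 13.6 + 21.5 + 11.6 + 23.0 + 24.6) / 10 = 185.10 / 10 = 18.51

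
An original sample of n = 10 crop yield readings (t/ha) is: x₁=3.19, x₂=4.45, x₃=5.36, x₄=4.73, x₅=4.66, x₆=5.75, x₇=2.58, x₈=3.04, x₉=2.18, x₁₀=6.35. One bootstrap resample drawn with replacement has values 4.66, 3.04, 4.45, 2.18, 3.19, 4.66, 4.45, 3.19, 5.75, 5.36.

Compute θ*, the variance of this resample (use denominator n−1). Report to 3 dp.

θ* = 1.294

Mean = 4.0930; sum of squared deviations = 11.6480
s² = 11.6480 / 9 = 1.2942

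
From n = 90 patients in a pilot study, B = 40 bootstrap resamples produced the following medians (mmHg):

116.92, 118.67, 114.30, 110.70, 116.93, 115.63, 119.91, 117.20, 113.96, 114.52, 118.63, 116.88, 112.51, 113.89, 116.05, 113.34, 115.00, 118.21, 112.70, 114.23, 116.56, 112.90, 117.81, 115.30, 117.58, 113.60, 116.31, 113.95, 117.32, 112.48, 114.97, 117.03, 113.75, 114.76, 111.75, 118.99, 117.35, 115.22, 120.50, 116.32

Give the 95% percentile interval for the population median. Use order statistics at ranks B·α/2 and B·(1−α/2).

Sorted replicates: 110.70, 111.75, 112.48, 112.51, 112.70, 112.90, 113.34, 113.60, 113.75, 113.89, 113.95, 113.96, 114.23, 114.30, 114.52, 114.76, 114.97, 115.00, 115.22, 115.30, 115.63, 116.05, 116.31, 116.32, 116.56, 116.88, 116.92, 116.93, 117.03, 117.20, 117.32, 117.35, 117.58, 117.81, 118.21, 118.63, 118.67, 118.99, 119.91, 120.50
α = 0.05; lower rank = 40 × 0.025 = 1; upper rank = 40 × 0.975 = 39.
The 1st smallest replicate is 110.70; the 39th is 119.91.

(110.70, 119.91)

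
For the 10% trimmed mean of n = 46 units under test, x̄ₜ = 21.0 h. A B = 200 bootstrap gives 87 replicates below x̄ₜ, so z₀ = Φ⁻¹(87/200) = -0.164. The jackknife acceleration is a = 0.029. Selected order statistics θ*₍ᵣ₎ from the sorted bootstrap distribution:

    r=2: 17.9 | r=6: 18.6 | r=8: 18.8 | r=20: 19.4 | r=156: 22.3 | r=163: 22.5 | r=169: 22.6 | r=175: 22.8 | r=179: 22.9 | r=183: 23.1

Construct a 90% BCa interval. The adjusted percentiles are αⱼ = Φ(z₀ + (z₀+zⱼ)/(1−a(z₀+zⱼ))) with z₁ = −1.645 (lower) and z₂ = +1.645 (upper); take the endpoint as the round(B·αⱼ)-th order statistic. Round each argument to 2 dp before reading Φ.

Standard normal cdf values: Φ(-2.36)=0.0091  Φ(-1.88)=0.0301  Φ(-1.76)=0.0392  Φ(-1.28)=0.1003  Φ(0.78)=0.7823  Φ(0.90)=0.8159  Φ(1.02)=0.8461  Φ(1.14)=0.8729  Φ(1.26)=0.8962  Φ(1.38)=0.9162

Lower: z₀ + z₁ = -0.164 + (-1.645) = -1.809; 1 − a(z₀+z₁) = 1 − (0.029)(-1.809) = 1.0525; argument = -0.164 + (-1.809)/1.0525 = -1.8828 → -1.88.
α₁ = Φ(-1.88) = 0.0301; rank = round(200 × 0.0301) = 6; θ*₍6₎ = 18.6.
Upper: z₀ + z₂ = 1.481; 1 − a(z₀+z₂) = 0.9571; argument = 1.3835 → 1.38; α₂ = 0.9162; rank = 183; θ*₍183₎ = 23.1.

(18.6, 23.1)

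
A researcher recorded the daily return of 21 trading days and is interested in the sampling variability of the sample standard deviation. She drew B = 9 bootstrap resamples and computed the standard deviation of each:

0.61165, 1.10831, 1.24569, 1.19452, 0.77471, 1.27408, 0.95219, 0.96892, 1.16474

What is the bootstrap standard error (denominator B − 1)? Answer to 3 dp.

SE* = 0.226

Bootstrap SE is the standard deviation of the 9 replicate standard deviations.
Mean of replicates: (0.61165 + 1.10831 + 1.24569 + 1.19452 + 0.77471 + 1.27408 + 0.95219 + 0.96892 + 1.16474) / 9 = 9.294810 / 9 = 1.032757
Sum of squared deviations: (−0.421107)² + (+0.075553)² + (+0.212933)² + (+0.161763)² + (−0.258047)² + (+0.241323)² + (−0.080567)² + (−0.063837)² + (+0.131983)² = 0.407358
Variance = 0.407358 / 8 = 0.050920
SE* = √0.050920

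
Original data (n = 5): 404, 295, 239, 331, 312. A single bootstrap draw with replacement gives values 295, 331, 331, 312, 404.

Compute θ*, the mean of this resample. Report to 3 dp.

Mean = (295 + 331 + 331 + 312 + 404) / 5 = 1673.0 / 5 = 334.600

θ* = 334.600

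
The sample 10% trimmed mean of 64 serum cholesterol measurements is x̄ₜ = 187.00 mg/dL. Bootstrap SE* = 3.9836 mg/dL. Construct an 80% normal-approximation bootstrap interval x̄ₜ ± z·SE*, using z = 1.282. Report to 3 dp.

(181.893, 192.107)

Margin = 1.282 × 3.9836 = 5.1070
Interval: 187.00 ± 5.1070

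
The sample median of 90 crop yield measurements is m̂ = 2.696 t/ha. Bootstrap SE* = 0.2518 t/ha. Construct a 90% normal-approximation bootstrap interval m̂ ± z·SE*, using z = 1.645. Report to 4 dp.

(2.2818, 3.1102)

Margin = 1.645 × 0.2518 = 0.41421
Interval: 2.696 ± 0.41421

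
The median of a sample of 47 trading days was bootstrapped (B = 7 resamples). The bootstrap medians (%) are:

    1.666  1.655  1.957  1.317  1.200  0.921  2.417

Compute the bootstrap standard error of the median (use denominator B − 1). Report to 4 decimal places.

Bootstrap SE is the standard deviation of the 7 replicate medians.
Mean of replicates: (1.666 + 1.655 + 1.957 + 1.317 + 1.200 + 0.921 + 2.417) / 7 = 11.13300 / 7 = 1.59043
Sum of squared deviations: (+0.07557)² + (+0.06457)² + (+0.36657)² + (−0.27343)² + (−0.39043)² + (−0.66943)² + (+0.82657)² = 1.50281
Variance = 1.50281 / 6 = 0.25047
SE* = √0.25047

SE* = 0.5005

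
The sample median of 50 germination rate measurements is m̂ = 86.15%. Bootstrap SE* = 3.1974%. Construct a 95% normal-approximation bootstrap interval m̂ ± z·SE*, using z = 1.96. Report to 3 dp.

(79.883, 92.417)

Margin = 1.96 × 3.1974 = 6.2669
Interval: 86.15 ± 6.2669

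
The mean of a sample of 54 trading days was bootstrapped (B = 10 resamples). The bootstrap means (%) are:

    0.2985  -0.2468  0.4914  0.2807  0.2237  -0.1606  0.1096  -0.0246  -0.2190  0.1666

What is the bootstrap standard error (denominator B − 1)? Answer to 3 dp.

Bootstrap SE is the standard deviation of the 10 replicate means.
Mean of replicates: (0.2985 + (-0.2468) + 0.4914 + 0.2807 + 0.2237 + (-0.1606) + 0.1096 + (-0.0246) + (-0.2190) + 0.1666) / 10 = 0.91950 / 10 = 0.09195
Sum of squared deviations: (+0.20655)² + (−0.33875)² + (+0.39945)² + (+0.18875)² + (+0.13175)² + (−0.25255)² + (+0.01765)² + (−0.11655)² + (−0.31095)² + (+0.07465)² = 0.54990
Variance = 0.54990 / 9 = 0.06110
SE* = √0.06110

SE* = 0.247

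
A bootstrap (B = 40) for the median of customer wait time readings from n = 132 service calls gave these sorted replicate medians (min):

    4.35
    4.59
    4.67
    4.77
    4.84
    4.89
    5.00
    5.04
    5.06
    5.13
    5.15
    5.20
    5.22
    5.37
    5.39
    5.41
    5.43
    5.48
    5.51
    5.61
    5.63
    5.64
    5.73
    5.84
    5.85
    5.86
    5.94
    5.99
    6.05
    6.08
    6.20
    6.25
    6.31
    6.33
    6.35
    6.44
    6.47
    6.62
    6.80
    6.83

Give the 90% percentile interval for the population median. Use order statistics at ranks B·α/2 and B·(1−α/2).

(4.59, 6.62)

α = 0.10; lower rank = 40 × 0.050 = 2; upper rank = 40 × 0.950 = 38.
The 2nd smallest replicate is 4.59; the 38th is 6.62.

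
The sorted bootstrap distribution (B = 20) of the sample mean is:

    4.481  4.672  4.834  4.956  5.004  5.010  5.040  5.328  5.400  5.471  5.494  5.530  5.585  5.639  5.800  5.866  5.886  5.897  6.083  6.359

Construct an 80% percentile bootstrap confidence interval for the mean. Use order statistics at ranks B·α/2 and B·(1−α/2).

(4.672, 5.897)

α = 0.20; lower rank = 20 × 0.100 = 2; upper rank = 20 × 0.900 = 18.
The 2nd smallest replicate is 4.672; the 18th is 5.897.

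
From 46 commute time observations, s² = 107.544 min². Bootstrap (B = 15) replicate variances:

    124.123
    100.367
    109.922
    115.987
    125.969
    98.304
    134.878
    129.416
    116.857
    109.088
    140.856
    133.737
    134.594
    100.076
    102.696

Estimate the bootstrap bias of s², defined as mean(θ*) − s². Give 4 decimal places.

bias = +10.9140

mean(θ*) = (124.123 + 100.367 + 109.922 + 115.987 + 125.969 + 98.304 + 134.878 + 129.416 + 116.857 + 109.088 + 140.856 + 133.737 + 134.594 + 100.076 + 102.696) / 15 = 118.45800
bias = 118.45800 − 107.544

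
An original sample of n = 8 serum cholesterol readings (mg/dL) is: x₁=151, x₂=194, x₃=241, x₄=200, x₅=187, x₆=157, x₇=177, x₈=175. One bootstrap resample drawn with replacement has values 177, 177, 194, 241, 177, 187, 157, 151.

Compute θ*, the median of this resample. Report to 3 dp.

Sorted: 151, 157, 177, 177, 177, 187, 194, 241
Median = average of the two middle values = 177.000

θ* = 177.000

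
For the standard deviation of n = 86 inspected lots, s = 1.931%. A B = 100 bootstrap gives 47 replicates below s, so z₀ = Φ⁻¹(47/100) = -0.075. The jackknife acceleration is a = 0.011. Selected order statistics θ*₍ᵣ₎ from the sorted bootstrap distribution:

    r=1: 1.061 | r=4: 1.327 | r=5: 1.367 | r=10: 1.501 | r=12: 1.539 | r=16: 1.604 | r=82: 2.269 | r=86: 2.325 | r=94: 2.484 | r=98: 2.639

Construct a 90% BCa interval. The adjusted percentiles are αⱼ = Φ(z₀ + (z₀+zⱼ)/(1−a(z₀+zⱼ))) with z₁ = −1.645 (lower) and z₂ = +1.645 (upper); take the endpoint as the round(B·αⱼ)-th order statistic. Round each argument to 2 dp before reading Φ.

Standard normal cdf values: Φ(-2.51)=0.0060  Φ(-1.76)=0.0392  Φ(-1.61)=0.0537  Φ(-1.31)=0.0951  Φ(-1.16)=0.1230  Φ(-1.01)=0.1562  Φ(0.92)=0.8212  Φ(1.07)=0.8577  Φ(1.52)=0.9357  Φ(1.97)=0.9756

(1.327, 2.484)

Lower: z₀ + z₁ = -0.075 + (-1.645) = -1.720; 1 − a(z₀+z₁) = 1 − (0.011)(-1.720) = 1.0189; argument = -0.075 + (-1.720)/1.0189 = -1.7631 → -1.76.
α₁ = Φ(-1.76) = 0.0392; rank = round(100 × 0.0392) = 4; θ*₍4₎ = 1.327.
Upper: z₀ + z₂ = 1.570; 1 − a(z₀+z₂) = 0.9827; argument = 1.5226 → 1.52; α₂ = 0.9357; rank = 94; θ*₍94₎ = 2.484.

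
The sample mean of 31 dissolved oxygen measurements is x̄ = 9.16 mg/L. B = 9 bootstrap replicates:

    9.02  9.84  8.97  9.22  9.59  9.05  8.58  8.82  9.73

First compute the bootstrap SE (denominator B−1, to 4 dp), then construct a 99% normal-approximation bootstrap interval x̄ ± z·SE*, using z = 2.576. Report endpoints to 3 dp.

(8.052, 10.268)

Mean of replicates = 9.2022; sum of squared deviations = 1.4796; SE* = √(1.4796/8) = 0.4301
Margin = 2.576 × 0.4301 = 1.1079
Interval: 9.16 ± 1.1079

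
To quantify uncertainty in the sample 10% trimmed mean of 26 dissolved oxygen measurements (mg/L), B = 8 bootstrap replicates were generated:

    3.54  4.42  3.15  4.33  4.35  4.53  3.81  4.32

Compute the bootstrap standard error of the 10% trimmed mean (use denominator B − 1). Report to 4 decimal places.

SE* = 0.4980

Bootstrap SE is the standard deviation of the 8 replicate 10% trimmed means.
Mean of replicates: (3.54 + 4.42 + 3.15 + 4.33 + 4.35 + 4.53 + 3.81 + 4.32) / 8 = 32.45000 / 8 = 4.05625
Sum of squared deviations: (−0.51625)² + (+0.36375)² + (−0.90625)² + (+0.27375)² + (+0.29375)² + (+0.47375)² + (−0.24625)² + (+0.26375)² = 1.73599
Variance = 1.73599 / 7 = 0.24800
SE* = √0.24800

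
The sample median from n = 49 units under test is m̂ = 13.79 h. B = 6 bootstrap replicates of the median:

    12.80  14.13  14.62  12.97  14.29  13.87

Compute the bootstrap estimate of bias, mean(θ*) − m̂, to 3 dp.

mean(θ*) = (12.80 + 14.13 + 14.62 + 12.97 + 14.29 + 13.87) / 6 = 13.7800
bias = 13.7800 − 13.79

bias = −0.010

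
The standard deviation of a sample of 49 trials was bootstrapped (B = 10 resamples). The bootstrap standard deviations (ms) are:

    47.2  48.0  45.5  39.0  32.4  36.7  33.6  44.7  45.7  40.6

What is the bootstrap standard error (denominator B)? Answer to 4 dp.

SE* = 5.4193

Bootstrap SE is the standard deviation of the 10 replicate standard deviations.
Mean of replicates: (47.2 + 48.0 + 45.5 + 39.0 + 32.4 + 36.7 + 33.6 + 44.7 + 45.7 + 40.6) / 10 = 413.40000 / 10 = 41.34000
Sum of squared deviations: (+5.86000)² + (+6.66000)² + (+4.16000)² + (−2.34000)² + (−8.94000)² + (−4.64000)² + (−7.74000)² + (+3.36000)² + (+4.36000)² + (−0.74000)² = 293.68400
Variance = 293.68400 / 10 = 29.36840
SE* = √29.36840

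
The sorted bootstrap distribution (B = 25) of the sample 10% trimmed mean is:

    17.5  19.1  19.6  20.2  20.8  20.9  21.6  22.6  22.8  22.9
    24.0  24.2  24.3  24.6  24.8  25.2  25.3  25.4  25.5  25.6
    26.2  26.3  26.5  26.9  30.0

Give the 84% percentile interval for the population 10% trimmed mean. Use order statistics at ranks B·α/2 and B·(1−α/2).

(19.1, 26.5)

α = 0.16; lower rank = 25 × 0.080 = 2; upper rank = 25 × 0.920 = 23.
The 2nd smallest replicate is 19.1; the 23rd is 26.5.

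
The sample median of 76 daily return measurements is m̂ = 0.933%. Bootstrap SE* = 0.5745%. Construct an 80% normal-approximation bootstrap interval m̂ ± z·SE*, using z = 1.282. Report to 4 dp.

(0.1965, 1.6695)

Margin = 1.282 × 0.5745 = 0.73651
Interval: 0.933 ± 0.73651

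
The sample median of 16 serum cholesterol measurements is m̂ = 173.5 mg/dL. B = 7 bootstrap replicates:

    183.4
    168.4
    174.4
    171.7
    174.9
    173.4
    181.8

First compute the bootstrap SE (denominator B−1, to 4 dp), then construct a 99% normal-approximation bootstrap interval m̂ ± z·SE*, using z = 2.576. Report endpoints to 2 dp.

(159.67, 187.33)

Mean of replicates = 175.4286; sum of squared deviations = 172.8943; SE* = √(172.8943/6) = 5.3680
Margin = 2.576 × 5.3680 = 13.828
Interval: 173.5 ± 13.828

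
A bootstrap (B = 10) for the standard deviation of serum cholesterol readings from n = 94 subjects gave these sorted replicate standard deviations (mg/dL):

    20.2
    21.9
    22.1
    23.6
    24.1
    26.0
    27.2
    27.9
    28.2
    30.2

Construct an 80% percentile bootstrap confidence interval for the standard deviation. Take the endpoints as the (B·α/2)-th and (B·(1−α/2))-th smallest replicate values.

(20.2, 28.2)

α = 0.20; lower rank = 10 × 0.100 = 1; upper rank = 10 × 0.900 = 9.
The 1st smallest replicate is 20.2; the 9th is 28.2.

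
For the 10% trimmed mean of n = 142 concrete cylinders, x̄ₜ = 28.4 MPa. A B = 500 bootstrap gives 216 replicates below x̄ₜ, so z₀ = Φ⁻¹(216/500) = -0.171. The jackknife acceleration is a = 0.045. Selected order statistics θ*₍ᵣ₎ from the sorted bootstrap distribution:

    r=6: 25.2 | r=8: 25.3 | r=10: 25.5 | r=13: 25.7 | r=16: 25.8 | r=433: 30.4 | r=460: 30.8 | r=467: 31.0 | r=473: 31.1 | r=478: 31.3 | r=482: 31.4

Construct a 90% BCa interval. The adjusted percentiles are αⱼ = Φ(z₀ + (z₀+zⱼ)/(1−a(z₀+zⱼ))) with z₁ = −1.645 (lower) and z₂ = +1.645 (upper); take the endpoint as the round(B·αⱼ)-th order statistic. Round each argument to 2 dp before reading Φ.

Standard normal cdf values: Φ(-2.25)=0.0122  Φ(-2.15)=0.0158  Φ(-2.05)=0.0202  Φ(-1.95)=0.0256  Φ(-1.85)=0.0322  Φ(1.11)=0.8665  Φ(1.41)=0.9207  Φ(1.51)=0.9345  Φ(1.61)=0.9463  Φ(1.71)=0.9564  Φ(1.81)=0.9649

Lower: z₀ + z₁ = -0.171 + (-1.645) = -1.816; 1 − a(z₀+z₁) = 1 − (0.045)(-1.816) = 1.0817; argument = -0.171 + (-1.816)/1.0817 = -1.8498 → -1.85.
α₁ = Φ(-1.85) = 0.0322; rank = round(500 × 0.0322) = 16; θ*₍16₎ = 25.8.
Upper: z₀ + z₂ = 1.474; 1 − a(z₀+z₂) = 0.9337; argument = 1.4077 → 1.41; α₂ = 0.9207; rank = 460; θ*₍460₎ = 30.8.

(25.8, 30.8)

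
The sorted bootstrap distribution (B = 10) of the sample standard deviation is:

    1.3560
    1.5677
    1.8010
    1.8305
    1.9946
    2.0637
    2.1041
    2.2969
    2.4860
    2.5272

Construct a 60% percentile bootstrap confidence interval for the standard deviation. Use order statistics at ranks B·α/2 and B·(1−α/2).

(1.5677, 2.2969)

α = 0.40; lower rank = 10 × 0.200 = 2; upper rank = 10 × 0.800 = 8.
The 2nd smallest replicate is 1.5677; the 8th is 2.2969.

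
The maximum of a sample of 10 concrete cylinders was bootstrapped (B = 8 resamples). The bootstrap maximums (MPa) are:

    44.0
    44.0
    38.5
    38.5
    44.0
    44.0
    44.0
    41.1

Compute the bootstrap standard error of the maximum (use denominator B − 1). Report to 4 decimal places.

Bootstrap SE is the standard deviation of the 8 replicate maximums.
Mean of replicates: (44.0 + 44.0 + 38.5 + 38.5 + 44.0 + 44.0 + 44.0 + 41.1) / 8 = 338.10000 / 8 = 42.26250
Sum of squared deviations: (+1.73750)² + (+1.73750)² + (−3.76250)² + (−3.76250)² + (+1.73750)² + (+1.73750)² + (+1.73750)² + (−1.16250)² = 44.75875
Variance = 44.75875 / 7 = 6.39411
SE* = √6.39411

SE* = 2.5287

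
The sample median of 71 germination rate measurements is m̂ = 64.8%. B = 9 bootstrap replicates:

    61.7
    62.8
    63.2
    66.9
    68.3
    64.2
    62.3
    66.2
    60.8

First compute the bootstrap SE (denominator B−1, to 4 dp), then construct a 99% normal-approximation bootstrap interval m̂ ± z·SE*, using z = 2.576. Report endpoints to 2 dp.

(58.22, 71.38)

Mean of replicates = 64.0444; sum of squared deviations = 52.2622; SE* = √(52.2622/8) = 2.5559
Margin = 2.576 × 2.5559 = 6.584
Interval: 64.8 ± 6.584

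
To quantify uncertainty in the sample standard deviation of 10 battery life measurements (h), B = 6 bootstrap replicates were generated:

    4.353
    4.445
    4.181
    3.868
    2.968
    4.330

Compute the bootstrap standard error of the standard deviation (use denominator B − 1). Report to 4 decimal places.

Bootstrap SE is the standard deviation of the 6 replicate standard deviations.
Mean of replicates: (4.353 + 4.445 + 4.181 + 3.868 + 2.968 + 4.330) / 6 = 24.14500 / 6 = 4.02417
Sum of squared deviations: (+0.32883)² + (+0.42083)² + (+0.15683)² + (−0.15617)² + (−1.05617)² + (+0.30583)² = 1.54324
Variance = 1.54324 / 5 = 0.30865
SE* = √0.30865

SE* = 0.5556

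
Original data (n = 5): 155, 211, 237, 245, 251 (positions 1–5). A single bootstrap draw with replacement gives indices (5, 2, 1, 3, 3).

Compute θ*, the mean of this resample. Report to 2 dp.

Resample values: 251, 211, 155, 237, 237.
Mean = (251 + 211 + 155 + 237 + 237) / 5 = 1091.0 / 5 = 218.20

θ* = 218.20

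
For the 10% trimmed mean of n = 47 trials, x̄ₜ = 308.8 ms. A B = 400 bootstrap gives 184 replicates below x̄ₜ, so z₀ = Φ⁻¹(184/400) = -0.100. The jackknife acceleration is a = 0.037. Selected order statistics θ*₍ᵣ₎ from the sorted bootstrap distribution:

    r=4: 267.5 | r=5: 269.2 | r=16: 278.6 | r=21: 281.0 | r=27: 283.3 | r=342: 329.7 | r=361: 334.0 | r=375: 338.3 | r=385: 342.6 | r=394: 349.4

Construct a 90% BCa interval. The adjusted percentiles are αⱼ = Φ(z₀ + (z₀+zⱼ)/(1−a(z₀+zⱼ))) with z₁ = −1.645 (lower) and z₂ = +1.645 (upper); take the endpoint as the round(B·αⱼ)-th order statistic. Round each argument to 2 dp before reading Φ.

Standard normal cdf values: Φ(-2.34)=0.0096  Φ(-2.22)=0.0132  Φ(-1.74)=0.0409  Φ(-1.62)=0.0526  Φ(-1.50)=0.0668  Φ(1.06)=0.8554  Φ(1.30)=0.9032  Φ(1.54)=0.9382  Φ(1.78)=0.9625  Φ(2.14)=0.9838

(278.6, 338.3)

Lower: z₀ + z₁ = -0.100 + (-1.645) = -1.745; 1 − a(z₀+z₁) = 1 − (0.037)(-1.745) = 1.0646; argument = -0.100 + (-1.745)/1.0646 = -1.7392 → -1.74.
α₁ = Φ(-1.74) = 0.0409; rank = round(400 × 0.0409) = 16; θ*₍16₎ = 278.6.
Upper: z₀ + z₂ = 1.545; 1 − a(z₀+z₂) = 0.9428; argument = 1.5387 → 1.54; α₂ = 0.9382; rank = 375; θ*₍375₎ = 338.3.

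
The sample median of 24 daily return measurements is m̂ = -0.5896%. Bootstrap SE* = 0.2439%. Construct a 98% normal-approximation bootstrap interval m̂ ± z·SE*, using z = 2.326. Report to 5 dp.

(-1.15691, -0.02229)

Margin = 2.326 × 0.2439 = 0.567311
Interval: -0.5896 ± 0.567311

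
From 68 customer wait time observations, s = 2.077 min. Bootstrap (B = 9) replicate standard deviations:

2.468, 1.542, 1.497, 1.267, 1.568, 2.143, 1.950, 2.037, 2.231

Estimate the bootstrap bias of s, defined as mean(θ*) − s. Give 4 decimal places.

bias = −0.2211

mean(θ*) = (2.468 + 1.542 + 1.497 + 1.267 + 1.568 + 2.143 + 1.950 + 2.037 + 2.231) / 9 = 1.85589
bias = 1.85589 − 2.077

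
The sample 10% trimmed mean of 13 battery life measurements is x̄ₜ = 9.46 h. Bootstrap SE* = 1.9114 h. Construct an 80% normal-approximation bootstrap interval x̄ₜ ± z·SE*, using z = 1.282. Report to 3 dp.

(7.010, 11.910)

Margin = 1.282 × 1.9114 = 2.4504
Interval: 9.46 ± 2.4504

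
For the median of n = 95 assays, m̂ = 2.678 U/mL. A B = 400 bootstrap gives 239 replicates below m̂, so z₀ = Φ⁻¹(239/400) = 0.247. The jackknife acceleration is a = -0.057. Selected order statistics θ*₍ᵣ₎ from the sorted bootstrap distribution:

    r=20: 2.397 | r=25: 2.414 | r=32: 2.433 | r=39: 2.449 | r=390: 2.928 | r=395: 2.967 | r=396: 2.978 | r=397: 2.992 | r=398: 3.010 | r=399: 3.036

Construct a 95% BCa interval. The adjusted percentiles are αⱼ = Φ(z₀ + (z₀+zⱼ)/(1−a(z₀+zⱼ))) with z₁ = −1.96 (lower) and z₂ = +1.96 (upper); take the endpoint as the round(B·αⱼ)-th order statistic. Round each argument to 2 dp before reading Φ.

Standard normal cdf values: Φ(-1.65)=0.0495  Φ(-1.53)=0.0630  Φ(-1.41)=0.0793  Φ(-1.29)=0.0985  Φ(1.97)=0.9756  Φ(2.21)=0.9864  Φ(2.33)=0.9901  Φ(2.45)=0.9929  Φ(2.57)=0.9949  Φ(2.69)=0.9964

Lower: z₀ + z₁ = 0.247 + (-1.960) = -1.713; 1 − a(z₀+z₁) = 1 − (-0.057)(-1.713) = 0.9024; argument = 0.247 + (-1.713)/0.9024 = -1.6514 → -1.65.
α₁ = Φ(-1.65) = 0.0495; rank = round(400 × 0.0495) = 20; θ*₍20₎ = 2.397.
Upper: z₀ + z₂ = 2.207; 1 − a(z₀+z₂) = 1.1258; argument = 2.2074 → 2.21; α₂ = 0.9864; rank = 395; θ*₍395₎ = 2.967.

(2.397, 2.967)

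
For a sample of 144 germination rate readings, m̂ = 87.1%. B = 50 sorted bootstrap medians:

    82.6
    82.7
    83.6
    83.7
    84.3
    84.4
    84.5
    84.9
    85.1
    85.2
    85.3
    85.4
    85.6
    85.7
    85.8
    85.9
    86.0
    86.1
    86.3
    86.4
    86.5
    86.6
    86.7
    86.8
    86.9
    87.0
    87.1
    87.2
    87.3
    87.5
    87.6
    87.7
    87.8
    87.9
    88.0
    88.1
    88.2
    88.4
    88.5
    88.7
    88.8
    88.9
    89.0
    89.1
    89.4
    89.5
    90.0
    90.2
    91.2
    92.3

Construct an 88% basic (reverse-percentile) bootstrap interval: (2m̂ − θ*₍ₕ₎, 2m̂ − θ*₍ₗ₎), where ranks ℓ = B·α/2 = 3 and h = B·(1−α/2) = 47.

Percentile endpoints at ranks 3 and 47: θ*₍3₎ = 83.6, θ*₍47₎ = 90.0.
Basic interval reflects these around m̂:
  lower = 2 × 87.1 − 90.0 = 84.2
  upper = 2 × 87.1 − 83.6 = 90.6

(84.2, 90.6)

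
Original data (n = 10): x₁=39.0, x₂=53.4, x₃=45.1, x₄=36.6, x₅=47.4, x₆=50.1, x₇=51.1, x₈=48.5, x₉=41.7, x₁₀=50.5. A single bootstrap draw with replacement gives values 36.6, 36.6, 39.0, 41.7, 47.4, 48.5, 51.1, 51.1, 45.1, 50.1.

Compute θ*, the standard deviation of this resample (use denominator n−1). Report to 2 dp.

Mean = 44.7200; sum of squared deviations = 305.6760
s² = 305.6760 / 9 = 33.9640
s = √33.9640 = 5.83

θ* = 5.83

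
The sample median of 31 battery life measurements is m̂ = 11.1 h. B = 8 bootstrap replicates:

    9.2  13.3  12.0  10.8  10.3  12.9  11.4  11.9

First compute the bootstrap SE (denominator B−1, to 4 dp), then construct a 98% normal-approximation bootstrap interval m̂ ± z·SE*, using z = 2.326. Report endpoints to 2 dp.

(7.95, 14.25)

Mean of replicates = 11.4750; sum of squared deviations = 12.8350; SE* = √(12.8350/7) = 1.3541
Margin = 2.326 × 1.3541 = 3.150
Interval: 11.1 ± 3.150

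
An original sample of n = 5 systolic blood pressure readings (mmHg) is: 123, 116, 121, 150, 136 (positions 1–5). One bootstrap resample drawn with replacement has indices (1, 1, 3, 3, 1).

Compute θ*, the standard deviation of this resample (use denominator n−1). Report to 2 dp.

Resample values: 123, 123, 121, 121, 123.
Mean = 122.2000; sum of squared deviations = 4.8000
s² = 4.8000 / 4 = 1.2000
s = √1.2000 = 1.10

θ* = 1.10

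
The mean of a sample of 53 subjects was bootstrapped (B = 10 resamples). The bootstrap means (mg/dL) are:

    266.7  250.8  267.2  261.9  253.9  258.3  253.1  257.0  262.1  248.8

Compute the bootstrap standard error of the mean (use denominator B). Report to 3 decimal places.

Bootstrap SE is the standard deviation of the 10 replicate means.
Mean of replicates: (266.7 + 250.8 + 267.2 + 261.9 + 253.9 + 258.3 + 253.1 + 257.0 + 262.1 + 248.8) / 10 = 2579.8000 / 10 = 257.9800
Sum of squared deviations: (+8.7200)² + (−7.1800)² + (+9.2200)² + (+3.9200)² + (−4.0800)² + (+0.3200)² + (−4.8800)² + (−0.9800)² + (+4.1200)² + (−9.1800)² = 370.7360
Variance = 370.7360 / 10 = 37.0736
SE* = √37.0736

SE* = 6.089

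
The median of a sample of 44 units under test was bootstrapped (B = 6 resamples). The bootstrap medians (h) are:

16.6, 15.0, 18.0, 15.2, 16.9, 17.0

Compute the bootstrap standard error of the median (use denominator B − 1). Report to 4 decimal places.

SE* = 1.1485

Bootstrap SE is the standard deviation of the 6 replicate medians.
Mean of replicates: (16.6 + 15.0 + 18.0 + 15.2 + 16.9 + 17.0) / 6 = 98.70000 / 6 = 16.45000
Sum of squared deviations: (+0.15000)² + (−1.45000)² + (+1.55000)² + (−1.25000)² + (+0.45000)² + (+0.55000)² = 6.59500
Variance = 6.59500 / 5 = 1.31900
SE* = √1.31900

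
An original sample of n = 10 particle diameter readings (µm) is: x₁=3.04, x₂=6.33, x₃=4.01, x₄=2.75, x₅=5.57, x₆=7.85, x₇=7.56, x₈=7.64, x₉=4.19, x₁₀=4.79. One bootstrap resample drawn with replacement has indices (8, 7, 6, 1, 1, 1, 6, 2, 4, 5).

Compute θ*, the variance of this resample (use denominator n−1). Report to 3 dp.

Resample values: 7.64, 7.56, 7.85, 3.04, 3.04, 3.04, 7.85, 6.33, 2.75, 5.57.
Mean = 5.4670; sum of squared deviations = 46.2684
s² = 46.2684 / 9 = 5.1409

θ* = 5.141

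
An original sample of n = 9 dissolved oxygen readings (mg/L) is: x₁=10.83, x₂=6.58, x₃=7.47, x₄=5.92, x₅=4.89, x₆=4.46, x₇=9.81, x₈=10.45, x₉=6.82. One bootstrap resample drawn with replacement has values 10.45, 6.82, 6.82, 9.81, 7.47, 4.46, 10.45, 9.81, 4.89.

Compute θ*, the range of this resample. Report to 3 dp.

Range = 10.45 − 4.46 = 5.990

θ* = 5.990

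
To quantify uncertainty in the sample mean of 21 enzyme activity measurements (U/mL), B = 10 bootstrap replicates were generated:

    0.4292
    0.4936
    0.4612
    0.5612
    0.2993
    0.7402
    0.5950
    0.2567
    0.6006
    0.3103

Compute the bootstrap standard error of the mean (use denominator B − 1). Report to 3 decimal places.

SE* = 0.155

Bootstrap SE is the standard deviation of the 10 replicate means.
Mean of replicates: (0.4292 + 0.4936 + 0.4612 + 0.5612 + 0.2993 + 0.7402 + 0.5950 + 0.2567 + 0.6006 + 0.3103) / 10 = 4.74730 / 10 = 0.47473
Sum of squared deviations: (−0.04553)² + (+0.01887)² + (−0.01353)² + (+0.08647)² + (−0.17543)² + (+0.26547)² + (+0.12027)² + (−0.21803)² + (+0.12587)² + (−0.16443)² = 0.21622
Variance = 0.21622 / 9 = 0.02402
SE* = √0.02402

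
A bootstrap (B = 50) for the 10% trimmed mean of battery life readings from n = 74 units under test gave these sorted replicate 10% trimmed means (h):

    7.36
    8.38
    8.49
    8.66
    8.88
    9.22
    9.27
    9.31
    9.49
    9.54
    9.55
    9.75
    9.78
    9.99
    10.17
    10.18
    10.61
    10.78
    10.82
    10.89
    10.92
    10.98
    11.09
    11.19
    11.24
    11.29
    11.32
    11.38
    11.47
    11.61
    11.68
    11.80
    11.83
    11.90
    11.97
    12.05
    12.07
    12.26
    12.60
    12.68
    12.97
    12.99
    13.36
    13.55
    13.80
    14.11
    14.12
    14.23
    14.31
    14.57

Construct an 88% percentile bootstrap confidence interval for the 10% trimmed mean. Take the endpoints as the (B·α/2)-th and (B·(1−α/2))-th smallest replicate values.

α = 0.12; lower rank = 50 × 0.060 = 3; upper rank = 50 × 0.940 = 47.
The 3rd smallest replicate is 8.49; the 47th is 14.12.

(8.49, 14.12)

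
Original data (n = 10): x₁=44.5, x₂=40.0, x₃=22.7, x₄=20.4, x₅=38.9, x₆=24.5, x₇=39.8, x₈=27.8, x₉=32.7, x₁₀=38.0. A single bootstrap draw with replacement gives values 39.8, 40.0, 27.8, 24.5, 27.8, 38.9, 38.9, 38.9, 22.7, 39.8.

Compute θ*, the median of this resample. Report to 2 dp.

Sorted: 22.7, 24.5, 27.8, 27.8, 38.9, 38.9, 38.9, 39.8, 39.8, 40.0
Median = average of the two middle values = 38.90

θ* = 38.90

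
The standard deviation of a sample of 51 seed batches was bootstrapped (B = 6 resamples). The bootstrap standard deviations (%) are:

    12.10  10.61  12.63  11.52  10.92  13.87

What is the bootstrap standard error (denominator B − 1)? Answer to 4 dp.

SE* = 1.2010

Bootstrap SE is the standard deviation of the 6 replicate standard deviations.
Mean of replicates: (12.10 + 10.61 + 12.63 + 11.52 + 10.92 + 13.87) / 6 = 71.65000 / 6 = 11.94167
Sum of squared deviations: (+0.15833)² + (−1.33167)² + (+0.68833)² + (−0.42167)² + (−1.02167)² + (+1.92833)² = 7.21228
Variance = 7.21228 / 5 = 1.44246
SE* = √1.44246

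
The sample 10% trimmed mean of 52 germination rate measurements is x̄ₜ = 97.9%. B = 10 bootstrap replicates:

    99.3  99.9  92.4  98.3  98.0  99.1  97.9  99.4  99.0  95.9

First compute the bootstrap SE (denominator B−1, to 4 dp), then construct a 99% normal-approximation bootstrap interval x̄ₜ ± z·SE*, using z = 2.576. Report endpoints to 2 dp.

Mean of replicates = 97.9200; sum of squared deviations = 45.2760; SE* = √(45.2760/9) = 2.2429
Margin = 2.576 × 2.2429 = 5.778
Interval: 97.9 ± 5.778

(92.12, 103.68)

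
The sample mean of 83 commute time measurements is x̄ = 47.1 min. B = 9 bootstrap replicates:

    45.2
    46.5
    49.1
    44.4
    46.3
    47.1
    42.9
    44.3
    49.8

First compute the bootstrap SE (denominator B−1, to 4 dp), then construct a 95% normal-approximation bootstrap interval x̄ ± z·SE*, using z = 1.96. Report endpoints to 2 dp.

Mean of replicates = 46.1778; sum of squared deviations = 41.0156; SE* = √(41.0156/8) = 2.2643
Margin = 1.96 × 2.2643 = 4.438
Interval: 47.1 ± 4.438

(42.66, 51.54)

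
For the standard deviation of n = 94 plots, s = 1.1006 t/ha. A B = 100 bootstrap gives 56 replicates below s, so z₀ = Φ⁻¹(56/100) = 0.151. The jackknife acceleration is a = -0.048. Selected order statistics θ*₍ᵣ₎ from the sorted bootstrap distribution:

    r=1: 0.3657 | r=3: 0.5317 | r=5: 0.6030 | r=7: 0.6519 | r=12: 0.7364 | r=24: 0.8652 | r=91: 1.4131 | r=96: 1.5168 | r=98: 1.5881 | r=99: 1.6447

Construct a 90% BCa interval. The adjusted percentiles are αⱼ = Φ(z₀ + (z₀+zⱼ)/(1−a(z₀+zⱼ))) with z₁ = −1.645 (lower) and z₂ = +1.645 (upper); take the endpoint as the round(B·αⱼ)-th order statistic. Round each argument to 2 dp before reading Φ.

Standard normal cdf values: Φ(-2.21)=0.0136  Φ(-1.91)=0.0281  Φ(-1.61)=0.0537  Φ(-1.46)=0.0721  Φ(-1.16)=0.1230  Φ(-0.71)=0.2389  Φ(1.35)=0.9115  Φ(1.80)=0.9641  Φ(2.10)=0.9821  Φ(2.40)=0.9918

Lower: z₀ + z₁ = 0.151 + (-1.645) = -1.494; 1 − a(z₀+z₁) = 1 − (-0.048)(-1.494) = 0.9283; argument = 0.151 + (-1.494)/0.9283 = -1.4584 → -1.46.
α₁ = Φ(-1.46) = 0.0721; rank = round(100 × 0.0721) = 7; θ*₍7₎ = 0.6519.
Upper: z₀ + z₂ = 1.796; 1 − a(z₀+z₂) = 1.0862; argument = 1.8045 → 1.80; α₂ = 0.9641; rank = 96; θ*₍96₎ = 1.5168.

(0.6519, 1.5168)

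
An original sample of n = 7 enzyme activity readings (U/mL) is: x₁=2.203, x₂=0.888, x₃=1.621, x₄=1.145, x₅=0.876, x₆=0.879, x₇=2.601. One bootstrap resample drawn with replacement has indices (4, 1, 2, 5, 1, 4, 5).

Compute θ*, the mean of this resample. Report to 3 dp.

θ* = 1.334

Resample values: 1.145, 2.203, 0.888, 0.876, 2.203, 1.145, 0.876.
Mean = (1.145 + 2.203 + 0.888 + 0.876 + 2.203 + 1.145 + 0.876) / 7 = 9.3360 / 7 = 1.334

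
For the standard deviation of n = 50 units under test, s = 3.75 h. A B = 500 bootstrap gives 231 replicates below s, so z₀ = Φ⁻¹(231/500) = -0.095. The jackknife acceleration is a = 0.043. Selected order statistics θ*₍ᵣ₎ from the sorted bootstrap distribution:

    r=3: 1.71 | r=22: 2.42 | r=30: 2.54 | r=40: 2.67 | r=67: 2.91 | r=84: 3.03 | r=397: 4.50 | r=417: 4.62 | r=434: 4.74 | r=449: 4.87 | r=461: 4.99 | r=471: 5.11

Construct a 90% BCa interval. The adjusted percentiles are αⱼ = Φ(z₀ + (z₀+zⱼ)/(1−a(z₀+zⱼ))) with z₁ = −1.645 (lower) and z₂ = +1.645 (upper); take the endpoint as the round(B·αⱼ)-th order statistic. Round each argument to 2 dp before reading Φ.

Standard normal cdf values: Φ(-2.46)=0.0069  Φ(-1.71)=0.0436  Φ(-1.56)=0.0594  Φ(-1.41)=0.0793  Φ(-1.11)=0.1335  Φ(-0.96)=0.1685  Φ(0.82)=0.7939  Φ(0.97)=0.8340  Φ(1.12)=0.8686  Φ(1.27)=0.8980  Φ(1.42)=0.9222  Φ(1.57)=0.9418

(2.42, 5.11)

Lower: z₀ + z₁ = -0.095 + (-1.645) = -1.740; 1 − a(z₀+z₁) = 1 − (0.043)(-1.740) = 1.0748; argument = -0.095 + (-1.740)/1.0748 = -1.7139 → -1.71.
α₁ = Φ(-1.71) = 0.0436; rank = round(500 × 0.0436) = 22; θ*₍22₎ = 2.42.
Upper: z₀ + z₂ = 1.550; 1 − a(z₀+z₂) = 0.9334; argument = 1.5657 → 1.57; α₂ = 0.9418; rank = 471; θ*₍471₎ = 5.11.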